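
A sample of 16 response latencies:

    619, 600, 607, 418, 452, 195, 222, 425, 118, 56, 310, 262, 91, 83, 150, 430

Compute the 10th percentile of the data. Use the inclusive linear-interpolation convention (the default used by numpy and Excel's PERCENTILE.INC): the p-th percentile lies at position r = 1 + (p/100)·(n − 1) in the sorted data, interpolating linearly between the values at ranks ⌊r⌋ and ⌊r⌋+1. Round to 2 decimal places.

Sorted: 56, 83, 91, 118, 150, 195, 222, 262, 310, 418, 425, 430, 452, 600, 607, 619.
n = 16.
r = 1 + (10/100)·(16 − 1) = 1 + 1.5 = 2.5.
Rank 2 is 83 and rank 3 is 91.
Interpolate: 83 + 0.5·(91 − 83) = 83 + 0.5·8 = 87.

87.00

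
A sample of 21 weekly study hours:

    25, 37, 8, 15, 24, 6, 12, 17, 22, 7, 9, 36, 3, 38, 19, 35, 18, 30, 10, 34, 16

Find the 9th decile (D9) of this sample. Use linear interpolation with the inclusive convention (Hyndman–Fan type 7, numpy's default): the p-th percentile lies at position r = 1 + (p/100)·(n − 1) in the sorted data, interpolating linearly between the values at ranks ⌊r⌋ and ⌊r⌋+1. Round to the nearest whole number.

Sorted: 3, 6, 7, 8, 9, 10, 12, 15, 16, 17, 18, 19, 22, 24, 25, 30, 34, 35, 36, 37, 38.
n = 21.
r = 1 + (90/100)·(21 − 1) = 1 + 18 = 19.
r is an integer, so P90 is the value at rank 19: 36.

36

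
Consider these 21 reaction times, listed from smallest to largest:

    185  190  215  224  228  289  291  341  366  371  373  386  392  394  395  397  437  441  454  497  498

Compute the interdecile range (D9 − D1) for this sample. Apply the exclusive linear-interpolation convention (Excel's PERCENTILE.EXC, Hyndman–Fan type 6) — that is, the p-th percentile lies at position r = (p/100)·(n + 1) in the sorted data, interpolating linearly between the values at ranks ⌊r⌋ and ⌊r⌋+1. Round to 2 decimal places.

n = 21.
P10: r = 2.2; ranks 2–3 are 190, 215; interpolating gives 195.
P90: r = 19.8; ranks 19–20 are 454, 497; interpolating gives 488.4.
Difference: 488.4 − 195 = 293.4.

293.40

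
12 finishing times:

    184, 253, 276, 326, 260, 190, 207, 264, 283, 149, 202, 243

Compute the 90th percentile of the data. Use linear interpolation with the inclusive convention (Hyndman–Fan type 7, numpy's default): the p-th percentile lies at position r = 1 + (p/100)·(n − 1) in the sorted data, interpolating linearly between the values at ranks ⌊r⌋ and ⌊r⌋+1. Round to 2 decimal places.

Sorted: 149, 184, 190, 202, 207, 243, 253, 260, 264, 276, 283, 326.
n = 12.
r = 1 + (90/100)·(12 − 1) = 1 + 9.9 = 10.9.
Rank 10 is 276 and rank 11 is 283.
Interpolate: 276 + 0.9·(283 − 276) = 276 + 0.9·7 = 282.3.

282.30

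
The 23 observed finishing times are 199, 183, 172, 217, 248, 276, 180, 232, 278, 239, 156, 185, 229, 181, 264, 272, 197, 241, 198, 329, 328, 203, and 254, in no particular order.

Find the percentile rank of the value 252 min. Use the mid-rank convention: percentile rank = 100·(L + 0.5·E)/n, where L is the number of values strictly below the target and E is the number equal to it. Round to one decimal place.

Sorted: 156, 172, 180, 181, 183, 185, 197, 198, 199, 203, 217, 229, 232, 239, 241, 248, 254, 264, 272, 276, 278, 328, 329.
Count below 252: L = 16; count equal: E = 0; n = 23.
Percentile rank = 100·(16 + 0.5·0)/23 = 100·16/23 = 69.57.

69.6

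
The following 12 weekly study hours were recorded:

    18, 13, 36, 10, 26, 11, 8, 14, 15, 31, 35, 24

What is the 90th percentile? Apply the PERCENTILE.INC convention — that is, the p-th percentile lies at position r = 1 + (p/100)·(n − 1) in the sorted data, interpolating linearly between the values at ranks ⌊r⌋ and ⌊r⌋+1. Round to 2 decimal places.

Sorted: 8, 10, 11, 13, 14, 15, 18, 24, 26, 31, 35, 36.
n = 12.
r = 1 + (90/100)·(12 − 1) = 1 + 9.9 = 10.9.
Rank 10 is 31 and rank 11 is 35.
Interpolate: 31 + 0.9·(35 − 31) = 31 + 0.9·4 = 34.6.

34.60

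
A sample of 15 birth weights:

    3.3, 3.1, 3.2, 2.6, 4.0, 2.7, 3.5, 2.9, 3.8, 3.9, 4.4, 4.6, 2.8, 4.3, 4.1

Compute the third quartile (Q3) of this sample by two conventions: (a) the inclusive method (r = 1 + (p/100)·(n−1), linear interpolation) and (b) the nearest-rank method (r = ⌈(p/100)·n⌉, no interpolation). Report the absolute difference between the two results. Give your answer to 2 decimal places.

0.05

Sorted: 2.6, 2.7, 2.8, 2.9, 3.1, 3.2, 3.3, 3.5, 3.8, 3.9, 4.0, 4.1, 4.3, 4.4, 4.6.
n = 15.
(a) r = 11.5; between ranks 11 (4.0) and 12 (4.1): 4.05.
(b) the nearest-rank method: rank 12 → 4.1.
|4.05 − 4.1| = 0.05.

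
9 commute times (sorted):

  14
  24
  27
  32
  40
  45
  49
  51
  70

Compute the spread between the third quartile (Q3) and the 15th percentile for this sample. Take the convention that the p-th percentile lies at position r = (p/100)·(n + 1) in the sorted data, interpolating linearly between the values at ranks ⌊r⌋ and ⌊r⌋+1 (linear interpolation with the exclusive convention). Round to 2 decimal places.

n = 9.
P15: r = 1.5; ranks 1–2 are 14, 24; interpolating gives 19.
P75: r = 7.5; ranks 7–8 are 49, 51; interpolating gives 50.
Difference: 50 − 19 = 31.

31.00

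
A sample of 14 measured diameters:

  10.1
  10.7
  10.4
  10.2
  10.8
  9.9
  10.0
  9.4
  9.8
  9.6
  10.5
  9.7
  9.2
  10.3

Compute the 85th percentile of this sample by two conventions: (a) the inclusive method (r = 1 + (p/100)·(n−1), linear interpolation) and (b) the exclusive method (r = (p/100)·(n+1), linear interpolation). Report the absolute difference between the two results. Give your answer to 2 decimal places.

Sorted: 9.2, 9.4, 9.6, 9.7, 9.8, 9.9, 10.0, 10.1, 10.2, 10.3, 10.4, 10.5, 10.7, 10.8.
n = 14.
(a) r = 12.05; between ranks 12 (10.5) and 13 (10.7): 10.51.
(b) r = 12.75; between ranks 12 (10.5) and 13 (10.7): 10.65.
|10.51 − 10.65| = 0.14.

0.14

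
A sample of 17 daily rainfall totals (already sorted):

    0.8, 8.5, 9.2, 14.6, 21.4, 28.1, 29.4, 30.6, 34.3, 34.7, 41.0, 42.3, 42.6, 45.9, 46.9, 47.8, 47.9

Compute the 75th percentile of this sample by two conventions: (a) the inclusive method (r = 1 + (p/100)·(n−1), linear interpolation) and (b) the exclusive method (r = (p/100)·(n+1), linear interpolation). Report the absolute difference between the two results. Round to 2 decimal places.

1.65

n = 17.
(a) r = 13 → value at rank 13 = 42.6.
(b) r = 13.5; between ranks 13 (42.6) and 14 (45.9): 44.25.
|42.6 − 44.25| = 1.65.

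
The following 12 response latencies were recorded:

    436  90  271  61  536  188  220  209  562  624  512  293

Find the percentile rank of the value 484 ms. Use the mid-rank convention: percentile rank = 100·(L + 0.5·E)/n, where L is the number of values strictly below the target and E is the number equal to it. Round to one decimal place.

Sorted: 61, 90, 188, 209, 220, 271, 293, 436, 512, 536, 562, 624.
Count below 484: L = 8; count equal: E = 0; n = 12.
Percentile rank = 100·(8 + 0.5·0)/12 = 100·8/12 = 66.67.

66.7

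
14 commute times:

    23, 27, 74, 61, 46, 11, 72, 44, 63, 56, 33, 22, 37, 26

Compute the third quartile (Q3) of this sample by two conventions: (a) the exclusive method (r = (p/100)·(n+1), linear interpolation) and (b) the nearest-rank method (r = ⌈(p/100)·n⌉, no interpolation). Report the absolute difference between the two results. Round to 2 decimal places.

0.50

Sorted: 11, 22, 23, 26, 27, 33, 37, 44, 46, 56, 61, 63, 72, 74.
n = 14.
(a) r = 11.25; between ranks 11 (61) and 12 (63): 61.5.
(b) the nearest-rank method: rank 11 → 61.
|61.5 − 61| = 0.5.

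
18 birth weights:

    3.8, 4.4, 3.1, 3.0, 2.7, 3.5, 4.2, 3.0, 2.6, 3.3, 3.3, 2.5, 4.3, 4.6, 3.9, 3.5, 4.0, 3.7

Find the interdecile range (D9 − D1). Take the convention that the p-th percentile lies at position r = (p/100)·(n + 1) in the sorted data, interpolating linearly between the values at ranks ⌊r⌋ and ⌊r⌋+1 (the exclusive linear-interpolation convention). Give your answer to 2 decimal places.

Sorted: 2.5, 2.6, 2.7, 3.0, 3.0, 3.1, 3.3, 3.3, 3.5, 3.5, 3.7, 3.8, 3.9, 4.0, 4.2, 4.3, 4.4, 4.6.
n = 18.
P10: r = 1.9; ranks 1–2 are 2.5, 2.6; interpolating gives 2.59.
P90: r = 17.1; ranks 17–18 are 4.4, 4.6; interpolating gives 4.42.
Difference: 4.42 − 2.59 = 1.83.

1.83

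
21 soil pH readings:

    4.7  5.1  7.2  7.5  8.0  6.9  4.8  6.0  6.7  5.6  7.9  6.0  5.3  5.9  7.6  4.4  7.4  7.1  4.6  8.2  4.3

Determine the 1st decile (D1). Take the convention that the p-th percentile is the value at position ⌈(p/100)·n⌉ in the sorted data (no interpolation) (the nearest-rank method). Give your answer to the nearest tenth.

4.6

Sorted: 4.3, 4.4, 4.6, 4.7, 4.8, 5.1, 5.3, 5.6, 5.9, 6.0, 6.0, 6.7, 6.9, 7.1, 7.2, 7.4, 7.5, 7.6, 7.9, 8.0, 8.2.
n = 21.
Position = ⌈10/100 · 21⌉ = ⌈2.1⌉ = 3.
The value at rank 3 is 4.6.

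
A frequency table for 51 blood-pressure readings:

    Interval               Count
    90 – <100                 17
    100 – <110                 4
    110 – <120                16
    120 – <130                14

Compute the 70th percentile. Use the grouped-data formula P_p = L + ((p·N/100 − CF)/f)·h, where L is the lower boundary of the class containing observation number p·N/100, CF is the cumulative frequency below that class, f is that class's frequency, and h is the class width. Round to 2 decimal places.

119.19

N = 51; target position k = 70/100 · 51 = 35.7.
Cumulative frequencies: 17, 21, 37, 51.
Observation 35.7 falls in the class 110 – <120.
L = 110, CF = 21, f = 16, h = 10.
P70 = 110 + ((35.7 − 21)/16)·10 = 110 + 9.1875 = 119.188.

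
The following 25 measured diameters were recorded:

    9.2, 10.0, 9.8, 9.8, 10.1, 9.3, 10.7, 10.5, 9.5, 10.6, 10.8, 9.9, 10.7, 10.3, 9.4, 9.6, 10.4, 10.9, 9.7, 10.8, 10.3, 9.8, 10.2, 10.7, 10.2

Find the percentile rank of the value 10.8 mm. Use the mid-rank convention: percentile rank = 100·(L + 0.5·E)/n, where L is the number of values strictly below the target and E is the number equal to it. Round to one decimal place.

92.0

Sorted: 9.2, 9.3, 9.4, 9.5, 9.6, 9.7, 9.8, 9.8, 9.8, 9.9, 10.0, 10.1, 10.2, 10.2, 10.3, 10.3, 10.4, 10.5, 10.6, 10.7, 10.7, 10.7, 10.8, 10.8, 10.9.
Count below 10.8: L = 22; count equal: E = 2; n = 25.
Percentile rank = 100·(22 + 0.5·2)/25 = 100·23/25 = 92.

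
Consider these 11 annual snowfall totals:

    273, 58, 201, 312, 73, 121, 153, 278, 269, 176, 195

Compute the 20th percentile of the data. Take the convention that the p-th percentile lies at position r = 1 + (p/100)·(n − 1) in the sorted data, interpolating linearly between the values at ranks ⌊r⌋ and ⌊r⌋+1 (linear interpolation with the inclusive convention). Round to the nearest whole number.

Sorted: 58, 73, 121, 153, 176, 195, 201, 269, 273, 278, 312.
n = 11.
r = 1 + (20/100)·(11 − 1) = 1 + 2 = 3.
r is an integer, so P20 is the value at rank 3: 121.

121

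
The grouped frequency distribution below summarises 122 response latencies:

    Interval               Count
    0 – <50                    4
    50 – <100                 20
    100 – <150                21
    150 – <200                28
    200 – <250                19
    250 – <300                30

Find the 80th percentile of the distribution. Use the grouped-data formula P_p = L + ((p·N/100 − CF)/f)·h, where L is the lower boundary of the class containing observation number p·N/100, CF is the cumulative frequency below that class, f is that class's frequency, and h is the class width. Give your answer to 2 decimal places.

259.33

N = 122; target position k = 80/100 · 122 = 97.6.
Cumulative frequencies: 4, 24, 45, 73, 92, 122.
Observation 97.6 falls in the class 250 – <300.
L = 250, CF = 92, f = 30, h = 50.
P80 = 250 + ((97.6 − 92)/30)·50 = 250 + 9.33333 = 259.333.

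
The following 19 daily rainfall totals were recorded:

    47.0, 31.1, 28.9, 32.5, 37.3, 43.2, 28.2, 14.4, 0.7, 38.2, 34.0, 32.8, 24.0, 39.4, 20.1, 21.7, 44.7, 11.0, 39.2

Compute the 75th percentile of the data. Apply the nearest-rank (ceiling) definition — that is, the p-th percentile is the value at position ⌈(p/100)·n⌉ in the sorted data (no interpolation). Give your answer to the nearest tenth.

Sorted: 0.7, 11.0, 14.4, 20.1, 21.7, 24.0, 28.2, 28.9, 31.1, 32.5, 32.8, 34.0, 37.3, 38.2, 39.2, 39.4, 43.2, 44.7, 47.0.
n = 19.
Position = ⌈75/100 · 19⌉ = ⌈14.25⌉ = 15.
The value at rank 15 is 39.2.

39.2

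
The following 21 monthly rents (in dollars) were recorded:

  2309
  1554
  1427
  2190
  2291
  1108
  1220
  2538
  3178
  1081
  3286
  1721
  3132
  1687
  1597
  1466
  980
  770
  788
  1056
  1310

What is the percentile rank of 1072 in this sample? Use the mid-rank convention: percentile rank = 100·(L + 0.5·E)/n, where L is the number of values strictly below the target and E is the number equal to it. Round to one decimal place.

19.0

Sorted: 770, 788, 980, 1056, 1081, 1108, 1220, 1310, 1427, 1466, 1554, 1597, 1687, 1721, 2190, 2291, 2309, 2538, 3132, 3178, 3286.
Count below 1072: L = 4; count equal: E = 0; n = 21.
Percentile rank = 100·(4 + 0.5·0)/21 = 100·4/21 = 19.05.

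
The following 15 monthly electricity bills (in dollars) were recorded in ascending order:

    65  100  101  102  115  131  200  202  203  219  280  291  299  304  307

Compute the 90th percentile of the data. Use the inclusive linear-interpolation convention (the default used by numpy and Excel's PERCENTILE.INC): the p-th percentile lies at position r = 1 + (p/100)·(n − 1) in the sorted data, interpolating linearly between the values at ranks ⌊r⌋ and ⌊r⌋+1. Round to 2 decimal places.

n = 15.
r = 1 + (90/100)·(15 − 1) = 1 + 12.6 = 13.6.
Rank 13 is 299 and rank 14 is 304.
Interpolate: 299 + 0.6·(304 − 299) = 299 + 0.6·5 = 302.

302.00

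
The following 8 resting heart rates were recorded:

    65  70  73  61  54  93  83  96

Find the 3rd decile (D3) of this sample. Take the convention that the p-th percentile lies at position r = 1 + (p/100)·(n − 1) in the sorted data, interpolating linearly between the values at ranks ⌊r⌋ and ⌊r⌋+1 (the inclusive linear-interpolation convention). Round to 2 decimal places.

Sorted: 54, 61, 65, 70, 73, 83, 93, 96.
n = 8.
r = 1 + (30/100)·(8 − 1) = 1 + 2.1 = 3.1.
Rank 3 is 65 and rank 4 is 70.
Interpolate: 65 + 0.1·(70 − 65) = 65 + 0.1·5 = 65.5.

65.50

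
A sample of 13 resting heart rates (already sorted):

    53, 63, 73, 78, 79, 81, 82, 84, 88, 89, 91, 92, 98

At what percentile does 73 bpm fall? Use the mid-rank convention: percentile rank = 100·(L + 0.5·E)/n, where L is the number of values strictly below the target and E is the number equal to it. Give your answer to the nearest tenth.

19.2

Count below 73: L = 2; count equal: E = 1; n = 13.
Percentile rank = 100·(2 + 0.5·1)/13 = 100·2.5/13 = 19.23.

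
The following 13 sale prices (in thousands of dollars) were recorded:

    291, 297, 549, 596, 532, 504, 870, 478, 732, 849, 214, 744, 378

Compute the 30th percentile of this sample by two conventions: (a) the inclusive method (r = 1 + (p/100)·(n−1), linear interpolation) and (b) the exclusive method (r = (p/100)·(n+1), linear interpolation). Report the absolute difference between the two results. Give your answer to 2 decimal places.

Sorted: 214, 291, 297, 378, 478, 504, 532, 549, 596, 732, 744, 849, 870.
n = 13.
(a) r = 4.6; between ranks 4 (378) and 5 (478): 438.
(b) r = 4.2; between ranks 4 (378) and 5 (478): 398.
|438 − 398| = 40.

40.00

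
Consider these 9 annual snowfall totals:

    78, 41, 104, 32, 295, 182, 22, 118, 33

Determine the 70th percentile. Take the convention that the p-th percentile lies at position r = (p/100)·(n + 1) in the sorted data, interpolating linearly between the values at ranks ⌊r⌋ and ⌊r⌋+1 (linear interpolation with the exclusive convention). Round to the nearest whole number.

118

Sorted: 22, 32, 33, 41, 78, 104, 118, 182, 295.
n = 9.
r = (70/100)·(9 + 1) = 7.
r is an integer, so P70 is the value at rank 7: 118.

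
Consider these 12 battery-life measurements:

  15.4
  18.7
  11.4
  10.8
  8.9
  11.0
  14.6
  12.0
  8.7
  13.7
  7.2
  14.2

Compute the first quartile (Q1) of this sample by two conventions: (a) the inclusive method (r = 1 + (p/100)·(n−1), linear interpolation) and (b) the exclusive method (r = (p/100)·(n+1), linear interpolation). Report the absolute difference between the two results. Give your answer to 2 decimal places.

0.95

Sorted: 7.2, 8.7, 8.9, 10.8, 11.0, 11.4, 12.0, 13.7, 14.2, 14.6, 15.4, 18.7.
n = 12.
(a) r = 3.75; between ranks 3 (8.9) and 4 (10.8): 10.325.
(b) r = 3.25; between ranks 3 (8.9) and 4 (10.8): 9.375.
|10.325 − 9.375| = 0.95.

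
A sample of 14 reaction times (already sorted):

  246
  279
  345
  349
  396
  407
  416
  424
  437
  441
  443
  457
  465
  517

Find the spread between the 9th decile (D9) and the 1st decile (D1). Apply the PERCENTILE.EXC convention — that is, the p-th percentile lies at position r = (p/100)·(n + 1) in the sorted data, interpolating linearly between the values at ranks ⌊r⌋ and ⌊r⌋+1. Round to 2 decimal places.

n = 14.
P10: r = 1.5; ranks 1–2 are 246, 279; interpolating gives 262.5.
P90: r = 13.5; ranks 13–14 are 465, 517; interpolating gives 491.
Difference: 491 − 262.5 = 228.5.

228.50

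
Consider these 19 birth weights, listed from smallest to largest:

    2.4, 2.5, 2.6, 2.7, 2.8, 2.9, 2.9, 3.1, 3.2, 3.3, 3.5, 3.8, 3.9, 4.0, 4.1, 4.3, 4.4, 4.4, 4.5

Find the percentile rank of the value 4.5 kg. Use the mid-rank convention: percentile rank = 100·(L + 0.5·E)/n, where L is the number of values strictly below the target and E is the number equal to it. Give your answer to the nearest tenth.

Count below 4.5: L = 18; count equal: E = 1; n = 19.
Percentile rank = 100·(18 + 0.5·1)/19 = 100·18.5/19 = 97.37.

97.4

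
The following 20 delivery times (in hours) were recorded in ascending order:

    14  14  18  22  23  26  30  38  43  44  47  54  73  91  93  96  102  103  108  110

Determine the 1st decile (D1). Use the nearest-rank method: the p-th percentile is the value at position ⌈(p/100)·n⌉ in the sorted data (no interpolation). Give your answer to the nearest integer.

14

n = 20.
Position = ⌈10/100 · 20⌉ = ⌈2⌉ = 2.
The value at rank 2 is 14.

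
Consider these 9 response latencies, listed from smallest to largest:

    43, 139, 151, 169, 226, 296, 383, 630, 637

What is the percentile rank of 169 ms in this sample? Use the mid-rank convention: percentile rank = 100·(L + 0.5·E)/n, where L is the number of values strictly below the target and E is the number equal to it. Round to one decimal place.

Count below 169: L = 3; count equal: E = 1; n = 9.
Percentile rank = 100·(3 + 0.5·1)/9 = 100·3.5/9 = 38.89.

38.9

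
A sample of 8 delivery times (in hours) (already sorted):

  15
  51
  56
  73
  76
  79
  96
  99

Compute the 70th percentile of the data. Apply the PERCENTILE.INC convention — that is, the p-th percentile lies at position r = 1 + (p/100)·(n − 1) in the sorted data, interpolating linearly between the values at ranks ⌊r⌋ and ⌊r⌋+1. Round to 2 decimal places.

78.70

n = 8.
r = 1 + (70/100)·(8 − 1) = 1 + 4.9 = 5.9.
Rank 5 is 76 and rank 6 is 79.
Interpolate: 76 + 0.9·(79 − 76) = 76 + 0.9·3 = 78.7.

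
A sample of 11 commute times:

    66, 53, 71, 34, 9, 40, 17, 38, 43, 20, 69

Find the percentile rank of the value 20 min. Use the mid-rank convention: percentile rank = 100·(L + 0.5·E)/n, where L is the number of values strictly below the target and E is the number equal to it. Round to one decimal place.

22.7

Sorted: 9, 17, 20, 34, 38, 40, 43, 53, 66, 69, 71.
Count below 20: L = 2; count equal: E = 1; n = 11.
Percentile rank = 100·(2 + 0.5·1)/11 = 100·2.5/11 = 22.73.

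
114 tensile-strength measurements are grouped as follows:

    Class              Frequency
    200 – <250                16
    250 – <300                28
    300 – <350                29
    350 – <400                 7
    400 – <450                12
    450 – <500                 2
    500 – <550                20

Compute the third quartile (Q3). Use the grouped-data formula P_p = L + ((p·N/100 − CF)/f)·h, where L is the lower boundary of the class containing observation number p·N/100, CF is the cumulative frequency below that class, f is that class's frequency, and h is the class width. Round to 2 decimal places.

422.92

N = 114; target position k = 75/100 · 114 = 85.5.
Cumulative frequencies: 16, 44, 73, 80, 92, 94, 114.
Observation 85.5 falls in the class 400 – <450.
L = 400, CF = 80, f = 12, h = 50.
P75 = 400 + ((85.5 − 80)/12)·50 = 400 + 22.9167 = 422.917.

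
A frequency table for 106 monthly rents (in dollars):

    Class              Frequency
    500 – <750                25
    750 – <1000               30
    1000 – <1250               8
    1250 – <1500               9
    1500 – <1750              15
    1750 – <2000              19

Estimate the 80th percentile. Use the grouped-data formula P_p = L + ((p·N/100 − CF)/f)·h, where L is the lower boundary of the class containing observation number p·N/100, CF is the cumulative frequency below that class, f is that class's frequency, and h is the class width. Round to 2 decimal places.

1713.33

N = 106; target position k = 80/100 · 106 = 84.8.
Cumulative frequencies: 25, 55, 63, 72, 87, 106.
Observation 84.8 falls in the class 1500 – <1750.
L = 1500, CF = 72, f = 15, h = 250.
P80 = 1500 + ((84.8 − 72)/15)·250 = 1500 + 213.333 = 1713.33.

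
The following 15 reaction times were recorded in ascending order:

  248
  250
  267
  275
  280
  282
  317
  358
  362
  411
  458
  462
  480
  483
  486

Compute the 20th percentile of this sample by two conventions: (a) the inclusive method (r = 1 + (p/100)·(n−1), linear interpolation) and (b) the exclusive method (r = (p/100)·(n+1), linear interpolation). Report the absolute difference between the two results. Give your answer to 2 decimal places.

n = 15.
(a) r = 3.8; between ranks 3 (267) and 4 (275): 273.4.
(b) r = 3.2; between ranks 3 (267) and 4 (275): 268.6.
|273.4 − 268.6| = 4.8.

4.80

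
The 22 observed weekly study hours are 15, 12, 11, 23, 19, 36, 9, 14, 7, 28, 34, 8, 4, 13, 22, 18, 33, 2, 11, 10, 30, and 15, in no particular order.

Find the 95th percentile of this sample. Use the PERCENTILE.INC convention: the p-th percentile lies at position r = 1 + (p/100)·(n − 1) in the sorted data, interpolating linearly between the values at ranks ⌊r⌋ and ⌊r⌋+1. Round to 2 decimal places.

33.95

Sorted: 2, 4, 7, 8, 9, 10, 11, 11, 12, 13, 14, 15, 15, 18, 19, 22, 23, 28, 30, 33, 34, 36.
n = 22.
r = 1 + (95/100)·(22 − 1) = 1 + 19.95 = 20.95.
Rank 20 is 33 and rank 21 is 34.
Interpolate: 33 + 0.95·(34 − 33) = 33 + 0.95·1 = 33.95.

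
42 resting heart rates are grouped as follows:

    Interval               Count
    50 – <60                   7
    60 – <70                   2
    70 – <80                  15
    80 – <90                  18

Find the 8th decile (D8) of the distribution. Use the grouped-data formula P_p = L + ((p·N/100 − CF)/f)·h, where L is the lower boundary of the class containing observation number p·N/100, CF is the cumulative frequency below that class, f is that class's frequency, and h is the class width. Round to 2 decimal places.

N = 42; target position k = 80/100 · 42 = 33.6.
Cumulative frequencies: 7, 9, 24, 42.
Observation 33.6 falls in the class 80 – <90.
L = 80, CF = 24, f = 18, h = 10.
P80 = 80 + ((33.6 − 24)/18)·10 = 80 + 5.33333 = 85.3333.

85.33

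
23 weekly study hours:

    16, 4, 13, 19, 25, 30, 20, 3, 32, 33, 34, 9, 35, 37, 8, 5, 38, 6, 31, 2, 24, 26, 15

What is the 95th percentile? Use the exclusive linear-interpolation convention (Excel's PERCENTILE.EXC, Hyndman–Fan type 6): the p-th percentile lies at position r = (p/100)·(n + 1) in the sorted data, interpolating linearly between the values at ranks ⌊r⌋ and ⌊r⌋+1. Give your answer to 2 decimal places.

37.80

Sorted: 2, 3, 4, 5, 6, 8, 9, 13, 15, 16, 19, 20, 24, 25, 26, 30, 31, 32, 33, 34, 35, 37, 38.
n = 23.
r = (95/100)·(23 + 1) = 22.8.
Rank 22 is 37 and rank 23 is 38.
Interpolate: 37 + 0.8·(38 − 37) = 37 + 0.8·1 = 37.8.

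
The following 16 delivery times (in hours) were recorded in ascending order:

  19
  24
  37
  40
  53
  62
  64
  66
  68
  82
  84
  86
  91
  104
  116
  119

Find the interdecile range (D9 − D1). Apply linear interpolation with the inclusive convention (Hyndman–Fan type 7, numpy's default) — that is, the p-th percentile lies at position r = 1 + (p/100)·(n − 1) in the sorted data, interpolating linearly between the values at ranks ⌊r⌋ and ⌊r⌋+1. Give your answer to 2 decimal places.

n = 16.
P10: r = 2.5; ranks 2–3 are 24, 37; interpolating gives 30.5.
P90: r = 14.5; ranks 14–15 are 104, 116; interpolating gives 110.
Difference: 110 − 30.5 = 79.5.

79.50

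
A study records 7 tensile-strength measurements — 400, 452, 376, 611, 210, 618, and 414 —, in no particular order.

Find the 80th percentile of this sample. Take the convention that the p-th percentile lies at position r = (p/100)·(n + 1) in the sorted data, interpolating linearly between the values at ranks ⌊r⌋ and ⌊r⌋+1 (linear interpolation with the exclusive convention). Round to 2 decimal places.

Sorted: 210, 376, 400, 414, 452, 611, 618.
n = 7.
r = (80/100)·(7 + 1) = 6.4.
Rank 6 is 611 and rank 7 is 618.
Interpolate: 611 + 0.4·(618 − 611) = 611 + 0.4·7 = 613.8.

613.80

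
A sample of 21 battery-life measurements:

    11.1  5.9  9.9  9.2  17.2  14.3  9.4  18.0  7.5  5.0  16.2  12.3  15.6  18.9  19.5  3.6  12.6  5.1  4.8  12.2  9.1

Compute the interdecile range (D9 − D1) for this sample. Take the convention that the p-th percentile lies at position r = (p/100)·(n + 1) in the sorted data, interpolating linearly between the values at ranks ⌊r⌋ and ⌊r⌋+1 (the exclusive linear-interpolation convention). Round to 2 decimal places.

13.88

Sorted: 3.6, 4.8, 5.0, 5.1, 5.9, 7.5, 9.1, 9.2, 9.4, 9.9, 11.1, 12.2, 12.3, 12.6, 14.3, 15.6, 16.2, 17.2, 18.0, 18.9, 19.5.
n = 21.
P10: r = 2.2; ranks 2–3 are 4.8, 5.0; interpolating gives 4.84.
P90: r = 19.8; ranks 19–20 are 18.0, 18.9; interpolating gives 18.72.
Difference: 18.72 − 4.84 = 13.88.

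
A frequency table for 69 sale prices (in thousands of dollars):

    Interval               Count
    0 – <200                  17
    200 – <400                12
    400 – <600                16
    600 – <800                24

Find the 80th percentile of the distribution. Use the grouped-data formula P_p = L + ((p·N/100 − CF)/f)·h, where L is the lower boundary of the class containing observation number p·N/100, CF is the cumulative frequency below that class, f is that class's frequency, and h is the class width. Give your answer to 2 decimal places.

N = 69; target position k = 80/100 · 69 = 55.2.
Cumulative frequencies: 17, 29, 45, 69.
Observation 55.2 falls in the class 600 – <800.
L = 600, CF = 45, f = 24, h = 200.
P80 = 600 + ((55.2 − 45)/24)·200 = 600 + 85 = 685.

685.00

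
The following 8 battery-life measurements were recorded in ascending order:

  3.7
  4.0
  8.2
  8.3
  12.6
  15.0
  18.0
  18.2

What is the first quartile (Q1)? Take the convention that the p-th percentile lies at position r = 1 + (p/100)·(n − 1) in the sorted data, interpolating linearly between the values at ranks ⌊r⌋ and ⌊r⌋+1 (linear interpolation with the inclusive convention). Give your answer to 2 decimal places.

7.15

n = 8.
r = 1 + (25/100)·(8 − 1) = 1 + 1.75 = 2.75.
Rank 2 is 4.0 and rank 3 is 8.2.
Interpolate: 4.0 + 0.75·(8.2 − 4.0) = 4.0 + 0.75·4.2 = 7.15.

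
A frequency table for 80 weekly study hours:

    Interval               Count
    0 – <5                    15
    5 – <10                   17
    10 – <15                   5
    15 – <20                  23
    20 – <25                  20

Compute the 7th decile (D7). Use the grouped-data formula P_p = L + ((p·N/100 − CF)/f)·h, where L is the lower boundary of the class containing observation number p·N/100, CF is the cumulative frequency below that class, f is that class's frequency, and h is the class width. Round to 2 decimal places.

19.13

N = 80; target position k = 70/100 · 80 = 56.
Cumulative frequencies: 15, 32, 37, 60, 80.
Observation 56 falls in the class 15 – <20.
L = 15, CF = 37, f = 23, h = 5.
P70 = 15 + ((56 − 37)/23)·5 = 15 + 4.13043 = 19.1304.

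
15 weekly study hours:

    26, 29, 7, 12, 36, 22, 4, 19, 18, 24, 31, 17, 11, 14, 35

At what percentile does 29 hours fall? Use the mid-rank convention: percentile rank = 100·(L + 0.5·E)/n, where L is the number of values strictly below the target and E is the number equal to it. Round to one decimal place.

Sorted: 4, 7, 11, 12, 14, 17, 18, 19, 22, 24, 26, 29, 31, 35, 36.
Count below 29: L = 11; count equal: E = 1; n = 15.
Percentile rank = 100·(11 + 0.5·1)/15 = 100·11.5/15 = 76.67.

76.7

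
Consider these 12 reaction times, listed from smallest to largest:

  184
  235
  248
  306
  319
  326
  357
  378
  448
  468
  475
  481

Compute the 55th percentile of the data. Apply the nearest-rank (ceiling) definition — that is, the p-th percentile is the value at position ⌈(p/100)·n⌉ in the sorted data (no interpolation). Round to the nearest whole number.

n = 12.
Position = ⌈55/100 · 12⌉ = ⌈6.6⌉ = 7.
The value at rank 7 is 357.

357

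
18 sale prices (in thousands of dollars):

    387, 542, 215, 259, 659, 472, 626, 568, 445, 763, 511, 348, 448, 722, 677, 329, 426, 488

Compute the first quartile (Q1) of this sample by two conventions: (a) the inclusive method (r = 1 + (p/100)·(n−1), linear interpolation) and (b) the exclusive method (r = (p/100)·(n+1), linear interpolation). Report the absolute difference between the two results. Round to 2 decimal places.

19.50

Sorted: 215, 259, 329, 348, 387, 426, 445, 448, 472, 488, 511, 542, 568, 626, 659, 677, 722, 763.
n = 18.
(a) r = 5.25; between ranks 5 (387) and 6 (426): 396.75.
(b) r = 4.75; between ranks 4 (348) and 5 (387): 377.25.
|396.75 − 377.25| = 19.5.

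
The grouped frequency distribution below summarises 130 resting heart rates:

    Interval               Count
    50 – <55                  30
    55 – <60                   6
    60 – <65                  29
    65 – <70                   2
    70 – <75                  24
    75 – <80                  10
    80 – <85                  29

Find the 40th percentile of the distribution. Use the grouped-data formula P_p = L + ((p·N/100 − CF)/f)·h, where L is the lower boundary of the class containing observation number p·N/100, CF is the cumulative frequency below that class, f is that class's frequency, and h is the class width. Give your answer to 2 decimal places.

N = 130; target position k = 40/100 · 130 = 52.
Cumulative frequencies: 30, 36, 65, 67, 91, 101, 130.
Observation 52 falls in the class 60 – <65.
L = 60, CF = 36, f = 29, h = 5.
P40 = 60 + ((52 − 36)/29)·5 = 60 + 2.75862 = 62.7586.

62.76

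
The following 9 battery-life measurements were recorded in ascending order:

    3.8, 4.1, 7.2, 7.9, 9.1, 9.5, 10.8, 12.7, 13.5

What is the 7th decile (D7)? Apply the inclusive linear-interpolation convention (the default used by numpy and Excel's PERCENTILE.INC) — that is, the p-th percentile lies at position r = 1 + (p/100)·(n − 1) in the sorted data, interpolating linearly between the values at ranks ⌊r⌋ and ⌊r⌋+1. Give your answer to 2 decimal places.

n = 9.
r = 1 + (70/100)·(9 − 1) = 1 + 5.6 = 6.6.
Rank 6 is 9.5 and rank 7 is 10.8.
Interpolate: 9.5 + 0.6·(10.8 − 9.5) = 9.5 + 0.6·1.3 = 10.28.

10.28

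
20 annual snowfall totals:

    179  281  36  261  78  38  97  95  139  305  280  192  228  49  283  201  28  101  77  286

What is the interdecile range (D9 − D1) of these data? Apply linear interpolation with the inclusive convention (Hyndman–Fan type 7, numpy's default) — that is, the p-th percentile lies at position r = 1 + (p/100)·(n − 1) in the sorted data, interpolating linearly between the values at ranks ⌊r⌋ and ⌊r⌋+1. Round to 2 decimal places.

Sorted: 28, 36, 38, 49, 77, 78, 95, 97, 101, 139, 179, 192, 201, 228, 261, 280, 281, 283, 286, 305.
n = 20.
P10: r = 2.9; ranks 2–3 are 36, 38; interpolating gives 37.8.
P90: r = 18.1; ranks 18–19 are 283, 286; interpolating gives 283.3.
Difference: 283.3 − 37.8 = 245.5.

245.50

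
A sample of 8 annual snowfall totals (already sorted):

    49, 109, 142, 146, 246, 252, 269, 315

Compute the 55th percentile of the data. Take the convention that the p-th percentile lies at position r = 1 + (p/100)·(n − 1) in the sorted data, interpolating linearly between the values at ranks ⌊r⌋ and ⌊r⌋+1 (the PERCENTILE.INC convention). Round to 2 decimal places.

231.00

n = 8.
r = 1 + (55/100)·(8 − 1) = 1 + 3.85 = 4.85.
Rank 4 is 146 and rank 5 is 246.
Interpolate: 146 + 0.85·(246 − 146) = 146 + 0.85·100 = 231.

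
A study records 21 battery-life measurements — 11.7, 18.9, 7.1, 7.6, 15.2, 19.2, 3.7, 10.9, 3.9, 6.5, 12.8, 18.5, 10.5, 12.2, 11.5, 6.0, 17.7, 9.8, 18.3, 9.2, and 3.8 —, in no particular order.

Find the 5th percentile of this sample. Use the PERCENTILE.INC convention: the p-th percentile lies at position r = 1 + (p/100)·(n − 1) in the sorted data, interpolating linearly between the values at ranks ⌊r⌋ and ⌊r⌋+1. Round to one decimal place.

3.8

Sorted: 3.7, 3.8, 3.9, 6.0, 6.5, 7.1, 7.6, 9.2, 9.8, 10.5, 10.9, 11.5, 11.7, 12.2, 12.8, 15.2, 17.7, 18.3, 18.5, 18.9, 19.2.
n = 21.
r = 1 + (5/100)·(21 − 1) = 1 + 1 = 2.
r is an integer, so P5 is the value at rank 2: 3.8.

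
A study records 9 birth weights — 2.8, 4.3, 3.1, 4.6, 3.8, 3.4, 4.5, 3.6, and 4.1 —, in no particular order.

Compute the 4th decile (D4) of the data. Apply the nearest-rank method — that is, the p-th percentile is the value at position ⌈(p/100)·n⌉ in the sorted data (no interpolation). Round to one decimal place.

Sorted: 2.8, 3.1, 3.4, 3.6, 3.8, 4.1, 4.3, 4.5, 4.6.
n = 9.
Position = ⌈40/100 · 9⌉ = ⌈3.6⌉ = 4.
The value at rank 4 is 3.6.

3.6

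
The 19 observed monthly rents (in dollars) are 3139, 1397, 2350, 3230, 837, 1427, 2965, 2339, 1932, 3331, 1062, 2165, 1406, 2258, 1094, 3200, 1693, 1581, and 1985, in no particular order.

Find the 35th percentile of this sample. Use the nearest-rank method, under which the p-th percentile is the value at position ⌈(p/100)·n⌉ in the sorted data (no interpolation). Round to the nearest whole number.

Sorted: 837, 1062, 1094, 1397, 1406, 1427, 1581, 1693, 1932, 1985, 2165, 2258, 2339, 2350, 2965, 3139, 3200, 3230, 3331.
n = 19.
Position = ⌈35/100 · 19⌉ = ⌈6.65⌉ = 7.
The value at rank 7 is 1581.

1581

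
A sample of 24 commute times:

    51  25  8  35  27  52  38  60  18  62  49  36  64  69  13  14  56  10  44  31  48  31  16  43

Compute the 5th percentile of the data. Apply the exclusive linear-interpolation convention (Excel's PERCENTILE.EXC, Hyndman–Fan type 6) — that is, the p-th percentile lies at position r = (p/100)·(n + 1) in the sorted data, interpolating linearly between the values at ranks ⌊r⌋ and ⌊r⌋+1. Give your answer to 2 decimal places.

Sorted: 8, 10, 13, 14, 16, 18, 25, 27, 31, 31, 35, 36, 38, 43, 44, 48, 49, 51, 52, 56, 60, 62, 64, 69.
n = 24.
r = (5/100)·(24 + 1) = 1.25.
Rank 1 is 8 and rank 2 is 10.
Interpolate: 8 + 0.25·(10 − 8) = 8 + 0.25·2 = 8.5.

8.50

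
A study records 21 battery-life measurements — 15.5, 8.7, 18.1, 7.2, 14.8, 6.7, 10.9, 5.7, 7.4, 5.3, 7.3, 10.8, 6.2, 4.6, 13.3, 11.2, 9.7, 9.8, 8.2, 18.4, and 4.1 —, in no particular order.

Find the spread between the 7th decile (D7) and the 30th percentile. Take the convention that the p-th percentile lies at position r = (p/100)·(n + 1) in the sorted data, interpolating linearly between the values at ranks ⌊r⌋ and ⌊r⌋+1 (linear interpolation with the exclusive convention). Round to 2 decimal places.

4.02

Sorted: 4.1, 4.6, 5.3, 5.7, 6.2, 6.7, 7.2, 7.3, 7.4, 8.2, 8.7, 9.7, 9.8, 10.8, 10.9, 11.2, 13.3, 14.8, 15.5, 18.1, 18.4.
n = 21.
P30: r = 6.6; ranks 6–7 are 6.7, 7.2; interpolating gives 7.
P70: r = 15.4; ranks 15–16 are 10.9, 11.2; interpolating gives 11.02.
Difference: 11.02 − 7 = 4.02.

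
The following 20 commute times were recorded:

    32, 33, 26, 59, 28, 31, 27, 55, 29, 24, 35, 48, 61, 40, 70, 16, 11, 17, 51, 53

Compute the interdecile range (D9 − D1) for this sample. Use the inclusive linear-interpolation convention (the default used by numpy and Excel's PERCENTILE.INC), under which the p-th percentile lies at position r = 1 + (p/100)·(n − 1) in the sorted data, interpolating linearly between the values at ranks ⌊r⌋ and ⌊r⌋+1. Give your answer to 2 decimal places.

42.30

Sorted: 11, 16, 17, 24, 26, 27, 28, 29, 31, 32, 33, 35, 40, 48, 51, 53, 55, 59, 61, 70.
n = 20.
P10: r = 2.9; ranks 2–3 are 16, 17; interpolating gives 16.9.
P90: r = 18.1; ranks 18–19 are 59, 61; interpolating gives 59.2.
Difference: 59.2 − 16.9 = 42.3.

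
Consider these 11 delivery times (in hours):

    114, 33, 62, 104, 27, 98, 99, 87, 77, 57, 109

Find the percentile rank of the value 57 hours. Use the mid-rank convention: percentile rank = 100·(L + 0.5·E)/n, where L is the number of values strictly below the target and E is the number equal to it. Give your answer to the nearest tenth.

22.7

Sorted: 27, 33, 57, 62, 77, 87, 98, 99, 104, 109, 114.
Count below 57: L = 2; count equal: E = 1; n = 11.
Percentile rank = 100·(2 + 0.5·1)/11 = 100·2.5/11 = 22.73.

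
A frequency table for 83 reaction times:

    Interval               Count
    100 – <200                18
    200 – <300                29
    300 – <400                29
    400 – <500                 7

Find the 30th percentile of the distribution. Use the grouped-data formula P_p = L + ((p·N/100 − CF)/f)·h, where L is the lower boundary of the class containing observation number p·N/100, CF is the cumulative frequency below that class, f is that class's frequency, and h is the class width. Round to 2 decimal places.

N = 83; target position k = 30/100 · 83 = 24.9.
Cumulative frequencies: 18, 47, 76, 83.
Observation 24.9 falls in the class 200 – <300.
L = 200, CF = 18, f = 29, h = 100.
P30 = 200 + ((24.9 − 18)/29)·100 = 200 + 23.7931 = 223.793.

223.79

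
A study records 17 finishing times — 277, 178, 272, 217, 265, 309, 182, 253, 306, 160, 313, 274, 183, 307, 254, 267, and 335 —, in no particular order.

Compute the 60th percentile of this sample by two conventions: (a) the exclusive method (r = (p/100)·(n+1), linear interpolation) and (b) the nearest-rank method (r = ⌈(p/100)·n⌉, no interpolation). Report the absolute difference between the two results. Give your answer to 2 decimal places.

0.40

Sorted: 160, 178, 182, 183, 217, 253, 254, 265, 267, 272, 274, 277, 306, 307, 309, 313, 335.
n = 17.
(a) r = 10.8; between ranks 10 (272) and 11 (274): 273.6.
(b) the nearest-rank method: rank 11 → 274.
|273.6 − 274| = 0.4.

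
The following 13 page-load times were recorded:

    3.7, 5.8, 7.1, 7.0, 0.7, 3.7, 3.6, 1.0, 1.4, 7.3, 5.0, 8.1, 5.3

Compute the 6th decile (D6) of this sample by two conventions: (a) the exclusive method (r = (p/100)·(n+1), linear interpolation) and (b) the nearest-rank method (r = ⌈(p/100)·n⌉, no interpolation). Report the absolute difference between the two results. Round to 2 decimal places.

0.20

Sorted: 0.7, 1.0, 1.4, 3.6, 3.7, 3.7, 5.0, 5.3, 5.8, 7.0, 7.1, 7.3, 8.1.
n = 13.
(a) r = 8.4; between ranks 8 (5.3) and 9 (5.8): 5.5.
(b) the nearest-rank method: rank 8 → 5.3.
|5.5 − 5.3| = 0.2.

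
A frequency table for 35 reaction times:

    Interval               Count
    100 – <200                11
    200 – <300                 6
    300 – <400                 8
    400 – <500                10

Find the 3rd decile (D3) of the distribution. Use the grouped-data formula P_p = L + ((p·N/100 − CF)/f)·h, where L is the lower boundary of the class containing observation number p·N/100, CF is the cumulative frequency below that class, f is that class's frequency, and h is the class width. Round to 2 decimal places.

N = 35; target position k = 30/100 · 35 = 10.5.
Cumulative frequencies: 11, 17, 25, 35.
Observation 10.5 falls in the class 100 – <200.
L = 100, CF = 0, f = 11, h = 100.
P30 = 100 + ((10.5 − 0)/11)·100 = 100 + 95.4545 = 195.455.

195.45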